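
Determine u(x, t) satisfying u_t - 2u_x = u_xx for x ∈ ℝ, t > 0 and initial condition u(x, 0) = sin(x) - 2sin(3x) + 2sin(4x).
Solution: Change to a moving frame: let η = x + 2t, σ = t and write u(x,t) = w(η,σ).
By the chain rule u_t = w_σ + 2w_η, u_x = w_η, u_xx = w_ηη.
Then u_t - 2u_x = w_σ: the advection term cancels and the PDE becomes the heat equation w_σ = w_ηη on η ∈ ℝ.
Initial data: w(η,0) = u(η,0) = sin(η) - 2sin(3η) + 2sin(4η).
On η ∈ ℝ each mode satisfies (sin(nη))″ = -n² sin(nη), so exp(-n²σ) sin(nη) solves the heat equation; by superposition w(η,σ) = Σ c_n exp(-n²σ) sin(nη).
Reading off the coefficients: c_1=1, c_3=-2, c_4=2, so w(η,σ) = exp(-σ)sin(η) - 2exp(-9σ)sin(3η) + 2exp(-16σ)sin(4η).
Substituting back η = x + 2t, σ = t: u(x,t) = w(x + 2t, t).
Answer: u(x, t) = exp(-t)sin(2t + x) - 2exp(-9t)sin(6t + 3x) + 2exp(-16t)sin(8t + 4x)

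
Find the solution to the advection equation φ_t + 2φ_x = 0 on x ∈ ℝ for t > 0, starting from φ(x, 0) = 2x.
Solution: By method of characteristics (waves move right with speed 2):
Along characteristics x - 2t = const, φ is constant, so φ(x,t) = f(x - 2t) with f = φ(·, 0).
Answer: φ(x, t) = -4t + 2x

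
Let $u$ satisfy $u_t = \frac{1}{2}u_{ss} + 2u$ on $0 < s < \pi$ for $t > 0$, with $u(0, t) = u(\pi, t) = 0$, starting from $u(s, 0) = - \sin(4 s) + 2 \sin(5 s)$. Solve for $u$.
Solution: Substitute $u = e^{2t}w$.
Then $u_t = e^{2t}(w_t + 2w)$, $u_{ss} = e^{2t}w_{ss}$; substituting and dividing by $e^{2t}$, the lower-order terms cancel: $w_t = \frac{1}{2}w_{ss}$ (standard heat equation).
Data for $w$: $w(s,0) = u(s,0) = - \sin(4 s) + 2 \sin(5 s)$. The boundary conditions carry over: $w(0,t) = w(\pi,t) = 0$.
Separating variables: $w = \sum c_n e^{-n^2t/2} \sin(ns)$. From $w(s,0) = - \sin(4 s) + 2 \sin(5 s)$: $c_4=-1, c_5=2$.
So $w(s,t) = - e^{-8 t} \sin(4 s) + 2 e^{-25 t/2} \sin(5 s)$, and $u(s,t) = e^{2t}w(s,t)$.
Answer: $u(s, t) = - e^{-6 t} \sin(4 s) + 2 e^{-21 t/2} \sin(5 s)$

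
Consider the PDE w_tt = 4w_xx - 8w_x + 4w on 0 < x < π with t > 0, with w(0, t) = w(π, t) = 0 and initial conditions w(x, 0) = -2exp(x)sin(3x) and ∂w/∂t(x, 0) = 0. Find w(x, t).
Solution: Substitute w = exp(x)u.
Then w_x = exp(x)(u_x + u), w_xx = exp(x)(u_xx + 2u_x + u), w_tt = exp(x)u_tt; substituting and dividing by exp(x), the lower-order terms cancel: u_tt = 4u_xx (standard wave equation).
Data for u: u(x,0) = exp(-x)w(x,0) = -2sin(3x); u_t(x,0) = exp(-x)w_t(x,0) = 0. The boundary conditions carry over: u(0,t) = u(π,t) = 0.
Separating variables: u = Σ [A_n cos(ω_n t) + B_n sin(ω_n t)] sin(nx), ω_n = 2n. From ICs: A_3=-2.
So u(x,t) = -2sin(3x)cos(6t), and w(x,t) = exp(x)u(x,t).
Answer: w(x, t) = -2exp(x)sin(3x)cos(6t)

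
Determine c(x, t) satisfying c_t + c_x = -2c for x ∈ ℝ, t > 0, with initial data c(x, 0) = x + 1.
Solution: Substitute c = exp(-2t)u.
Then c_t = exp(-2t)(u_t - 2u), c_x = exp(-2t)u_x; substituting and dividing by exp(-2t), the lower-order terms cancel: u_t + u_x = 0 (standard advection equation).
Data for u: u(x,0) = c(x,0) = x + 1.
By characteristics (dx/dt = 1), u(x,t) = f(x - t) with f = u(·, 0).
So u(x,t) = -t + x + 1, and c(x,t) = exp(-2t)u(x,t).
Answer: c(x, t) = -texp(-2t) + xexp(-2t) + exp(-2t)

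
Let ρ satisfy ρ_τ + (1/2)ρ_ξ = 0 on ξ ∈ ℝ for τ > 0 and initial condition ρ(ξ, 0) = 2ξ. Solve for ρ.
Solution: By characteristics (dξ/dτ = 1/2), ρ(ξ,τ) = f(ξ - (1/2)τ) with f = ρ(·, 0).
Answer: ρ(ξ, τ) = 2ξ - τ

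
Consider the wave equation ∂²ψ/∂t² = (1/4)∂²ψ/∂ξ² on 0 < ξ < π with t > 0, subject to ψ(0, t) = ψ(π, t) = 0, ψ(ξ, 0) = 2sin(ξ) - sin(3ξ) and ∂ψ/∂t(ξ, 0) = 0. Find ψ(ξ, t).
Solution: Using separation of variables ψ = X(ξ)T(t):
Eigenfunctions: sin(nξ), n = 1, 2, 3, ...
General solution: ψ(ξ, t) = Σ [A_n cos(n t/2) + B_n sin(n t/2)] sin(nξ)
From ψ(ξ,0) = 2sin(ξ) - sin(3ξ): A_1=2, A_3=-1. From ψ_t(ξ,0) = 0: all B_n = 0.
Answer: ψ(ξ, t) = 2sin(ξ)cos(t/2) - sin(3ξ)cos(3t/2)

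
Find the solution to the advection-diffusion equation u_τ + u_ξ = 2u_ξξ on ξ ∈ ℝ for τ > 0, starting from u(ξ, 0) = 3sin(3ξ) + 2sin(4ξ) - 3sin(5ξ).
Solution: Moving frame: η = ξ - τ, σ = τ, u = w(η,σ), so u_τ = w_σ - w_η and u_ξξ = w_ηη.
Hence u_τ + u_ξ = w_σ and the PDE becomes the heat equation w_σ = 2w_ηη on η ∈ ℝ.
Initial data: w(η,0) = u(η,0) = 3sin(3η) + 2sin(4η) - 3sin(5η). Each mode sin(nη) decays as exp(-2n²σ) on ℝ, so w(η,σ) = Σ c_n exp(-2n²σ) sin(nη) with c_3=3, c_4=2, c_5=-3: w(η,σ) = 3exp(-18σ)sin(3η) + 2exp(-32σ)sin(4η) - 3exp(-50σ)sin(5η).
Substituting back: u(ξ,τ) = w(ξ - τ, τ).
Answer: u(ξ, τ) = 3exp(-18τ)sin(3ξ - 3τ) + 2exp(-32τ)sin(4ξ - 4τ) - 3exp(-50τ)sin(5ξ - 5τ)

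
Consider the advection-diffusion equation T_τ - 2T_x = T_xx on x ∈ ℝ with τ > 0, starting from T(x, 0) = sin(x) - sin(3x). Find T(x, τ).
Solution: Moving frame: η = x + 2τ, σ = τ, T = u(η,σ), so T_τ = u_σ + 2u_η and T_xx = u_ηη.
Hence T_τ - 2T_x = u_σ and the PDE becomes the heat equation u_σ = u_ηη on η ∈ ℝ.
Initial data: u(η,0) = T(η,0) = sin(η) - sin(3η). Each mode sin(nη) decays as exp(-n²σ) on ℝ, so u(η,σ) = Σ c_n exp(-n²σ) sin(nη) with c_1=1, c_3=-1: u(η,σ) = exp(-σ)sin(η) - exp(-9σ)sin(3η).
Substituting back: T(x,τ) = u(x + 2τ, τ).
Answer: T(x, τ) = exp(-τ)sin(x + 2τ) - exp(-9τ)sin(3x + 6τ)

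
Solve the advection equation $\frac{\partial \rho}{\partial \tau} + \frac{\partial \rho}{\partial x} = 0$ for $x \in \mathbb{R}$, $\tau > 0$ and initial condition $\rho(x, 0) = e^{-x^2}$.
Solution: By characteristics ($dx/d\tau = 1$), $\rho(x,\tau) = f(x - \tau)$ with $f = \rho( \cdot , 0)$.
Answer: $\rho(x, \tau) = e^{-(-\tau + x)^2}$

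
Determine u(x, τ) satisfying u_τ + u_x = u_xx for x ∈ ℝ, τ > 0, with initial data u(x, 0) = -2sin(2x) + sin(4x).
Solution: Change to a moving frame: let η = x - τ, σ = τ and write u(x,τ) = w(η,σ).
By the chain rule u_τ = w_σ - w_η, u_x = w_η, u_xx = w_ηη.
Then u_τ + u_x = w_σ: the advection term cancels and the PDE becomes the heat equation w_σ = w_ηη on η ∈ ℝ.
Initial data: w(η,0) = u(η,0) = -2sin(2η) + sin(4η).
On η ∈ ℝ each mode satisfies (sin(nη))″ = -n² sin(nη), so exp(-n²σ) sin(nη) solves the heat equation; by superposition w(η,σ) = Σ c_n exp(-n²σ) sin(nη).
Reading off the coefficients: c_2=-2, c_4=1, so w(η,σ) = -2exp(-4σ)sin(2η) + exp(-16σ)sin(4η).
Substituting back η = x - τ, σ = τ: u(x,τ) = w(x - τ, τ).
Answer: u(x, τ) = -2exp(-4τ)sin(2x - 2τ) + exp(-16τ)sin(4x - 4τ)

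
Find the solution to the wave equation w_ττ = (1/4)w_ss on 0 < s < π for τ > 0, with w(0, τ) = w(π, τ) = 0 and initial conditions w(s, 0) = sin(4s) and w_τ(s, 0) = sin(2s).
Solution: Using separation of variables w = X(s)T(τ):
Eigenfunctions: sin(ns), n = 1, 2, 3, ...
General solution: w(s, τ) = Σ [A_n cos(n τ/2) + B_n sin(n τ/2)] sin(ns)
From w(s,0) = sin(4s): A_4=1. From w_τ(s,0) = sin(2s), using w_τ(s,0) = Σ ω_n B_n sin(ns) with ω_n = n/2: B_2 = 1/1 = 1.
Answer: w(s, τ) = sin(2s)sin(τ) + sin(4s)cos(2τ)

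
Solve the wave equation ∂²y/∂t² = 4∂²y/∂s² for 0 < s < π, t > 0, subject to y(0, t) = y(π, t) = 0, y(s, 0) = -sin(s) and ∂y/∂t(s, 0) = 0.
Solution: Using separation of variables y = X(s)T(t):
Eigenfunctions: sin(ns), n = 1, 2, 3, ...
General solution: y(s, t) = Σ [A_n cos(2n t) + B_n sin(2n t)] sin(ns)
From y(s,0) = -sin(s): A_1=-1. From y_t(s,0) = 0: all B_n = 0.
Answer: y(s, t) = -sin(s)cos(2t)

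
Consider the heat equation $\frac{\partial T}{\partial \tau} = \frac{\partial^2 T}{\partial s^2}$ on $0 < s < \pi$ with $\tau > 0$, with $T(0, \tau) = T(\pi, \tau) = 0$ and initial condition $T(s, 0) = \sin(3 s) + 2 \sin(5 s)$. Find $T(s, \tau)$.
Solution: Separating variables: $T = \sum c_n e^{-n^2\tau} \sin(ns)$. From $T(s,0) = \sin(3 s) + 2 \sin(5 s)$: $c_3=1, c_5=2$.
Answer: $T(s, \tau) = e^{-9 \tau} \sin(3 s) + 2 e^{-25 \tau} \sin(5 s)$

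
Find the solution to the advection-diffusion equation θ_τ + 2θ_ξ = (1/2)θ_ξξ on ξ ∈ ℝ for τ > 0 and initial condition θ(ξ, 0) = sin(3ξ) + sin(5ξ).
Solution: Change to a moving frame: let η = ξ - 2τ, σ = τ and write θ(ξ,τ) = u(η,σ).
By the chain rule θ_τ = u_σ - 2u_η, θ_ξ = u_η, θ_ξξ = u_ηη.
Then θ_τ + 2θ_ξ = u_σ: the advection term cancels and the PDE becomes the heat equation u_σ = (1/2)u_ηη on η ∈ ℝ.
Initial data: u(η,0) = θ(η,0) = sin(3η) + sin(5η).
On η ∈ ℝ each mode satisfies (sin(nη))″ = -n² sin(nη), so exp(-n²σ/2) sin(nη) solves the heat equation; by superposition u(η,σ) = Σ c_n exp(-n²σ/2) sin(nη).
Reading off the coefficients: c_3=1, c_5=1, so u(η,σ) = exp(-9σ/2)sin(3η) + exp(-25σ/2)sin(5η).
Substituting back η = ξ - 2τ, σ = τ: θ(ξ,τ) = u(ξ - 2τ, τ).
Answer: θ(ξ, τ) = exp(-9τ/2)sin(3ξ - 6τ) + exp(-25τ/2)sin(5ξ - 10τ)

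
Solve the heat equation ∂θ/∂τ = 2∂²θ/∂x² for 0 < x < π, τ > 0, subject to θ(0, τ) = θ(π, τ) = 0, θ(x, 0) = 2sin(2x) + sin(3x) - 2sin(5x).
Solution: Separating variables: θ = Σ c_n exp(-2n²τ) sin(nx). From θ(x,0) = 2sin(2x) + sin(3x) - 2sin(5x): c_2=2, c_3=1, c_5=-2.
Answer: θ(x, τ) = 2exp(-8τ)sin(2x) + exp(-18τ)sin(3x) - 2exp(-50τ)sin(5x)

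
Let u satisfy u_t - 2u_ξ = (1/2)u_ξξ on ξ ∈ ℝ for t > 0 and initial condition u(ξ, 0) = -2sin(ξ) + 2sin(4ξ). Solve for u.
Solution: Moving frame: η = ξ + 2t, σ = t, u = w(η,σ), so u_t = w_σ + 2w_η and u_ξξ = w_ηη.
Hence u_t - 2u_ξ = w_σ and the PDE becomes the heat equation w_σ = (1/2)w_ηη on η ∈ ℝ.
Initial data: w(η,0) = u(η,0) = -2sin(η) + 2sin(4η). Each mode sin(nη) decays as exp(-n²σ/2) on ℝ, so w(η,σ) = Σ c_n exp(-n²σ/2) sin(nη) with c_1=-2, c_4=2: w(η,σ) = 2exp(-8σ)sin(4η) - 2exp(-σ/2)sin(η).
Substituting back: u(ξ,t) = w(ξ + 2t, t).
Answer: u(ξ, t) = 2exp(-8t)sin(8t + 4ξ) - 2exp(-t/2)sin(2t + ξ)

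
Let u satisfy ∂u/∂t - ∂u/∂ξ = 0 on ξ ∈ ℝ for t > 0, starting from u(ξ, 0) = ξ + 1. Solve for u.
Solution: By method of characteristics (waves move left with speed 1):
Along characteristics ξ + t = const, u is constant, so u(ξ,t) = f(ξ + t) with f = u(·, 0).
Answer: u(ξ, t) = t + ξ + 1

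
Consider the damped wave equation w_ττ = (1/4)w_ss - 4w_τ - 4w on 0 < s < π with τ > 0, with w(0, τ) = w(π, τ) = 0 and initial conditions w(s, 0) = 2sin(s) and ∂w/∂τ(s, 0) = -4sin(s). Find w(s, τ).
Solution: Substitute w = exp(-2τ)u, i.e. u = exp(2τ)w.
By the product rule, w_τ = exp(-2τ)(u_τ - 2u), w_ττ = exp(-2τ)(u_ττ - 4u_τ + 4u), w_ss = exp(-2τ)u_ss.
Substituting into the PDE and dividing by exp(-2τ): u_ττ - 4u_τ + 4u = (1/4)u_ss - 4(u_τ - 2u) - 4u.
The lower-order terms cancel, leaving the standard wave equation u_ττ = (1/4)u_ss.
Initial data for u: u(s,0) = w(s,0) = 2sin(s); u_τ(s,0) = w_τ(s,0) + 2w(s,0) = 0. The boundary conditions carry over: u(0,τ) = u(π,τ) = 0.
Solve for u:
  Using separation of variables u = X(s)T(τ):
  Eigenfunctions: sin(ns), n = 1, 2, 3, ...
  General solution: u(s, τ) = Σ [A_n cos(n τ/2) + B_n sin(n τ/2)] sin(ns)
  From u(s,0) = 2sin(s): A_1=2. From u_τ(s,0) = 0: all B_n = 0.
Hence u(s,τ) = 2sin(s)cos(τ/2).
Transform back: w(s,τ) = exp(-2τ)u(s,τ).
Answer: w(s, τ) = 2exp(-2τ)sin(s)cos(τ/2)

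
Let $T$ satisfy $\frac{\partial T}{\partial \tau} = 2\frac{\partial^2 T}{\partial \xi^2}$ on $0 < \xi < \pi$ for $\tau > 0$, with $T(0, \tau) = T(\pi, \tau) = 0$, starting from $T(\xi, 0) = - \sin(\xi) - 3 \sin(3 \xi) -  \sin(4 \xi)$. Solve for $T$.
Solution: Using separation of variables $T = X(\xi)G(\tau)$:
Eigenfunctions: $\sin(n\xi)$, $n = 1, 2, 3, \ldots$
General solution: $T(\xi, \tau) = \sum c_n \sin(n\xi) e^{-2n^2 \tau}$
Matching $T(\xi,0) = - \sin(\xi) - 3 \sin(3 \xi) - \sin(4 \xi)$ term by term: $c_1=-1, c_3=-3, c_4=-1$.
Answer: $T(\xi, \tau) = - e^{-2 \tau} \sin(\xi) - 3 e^{-18 \tau} \sin(3 \xi) -  e^{-32 \tau} \sin(4 \xi)$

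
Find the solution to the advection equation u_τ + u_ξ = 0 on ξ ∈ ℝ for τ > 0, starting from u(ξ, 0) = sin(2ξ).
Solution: By characteristics (dξ/dτ = 1), u(ξ,τ) = f(ξ - τ) with f = u(·, 0).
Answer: u(ξ, τ) = sin(2ξ - 2τ)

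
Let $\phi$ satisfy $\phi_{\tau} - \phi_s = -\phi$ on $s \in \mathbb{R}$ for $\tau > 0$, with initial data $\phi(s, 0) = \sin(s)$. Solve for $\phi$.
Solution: Substitute $\phi = e^{-\tau}u$.
Then $\phi_{\tau} = e^{-\tau}(u_{\tau} - u)$, $\phi_s = e^{-\tau}u_s$; substituting and dividing by $e^{-\tau}$, the lower-order terms cancel: $u_{\tau} - u_s = 0$ (standard advection equation).
Data for $u$: $u(s,0) = \phi(s,0) = \sin(s)$.
By characteristics ($ds/d\tau = -1$), $u(s,\tau) = f(s + \tau)$ with $f = u( \cdot , 0)$.
So $u(s,\tau) = \sin(s + \tau)$, and $\phi(s,\tau) = e^{-\tau}u(s,\tau)$.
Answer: $\phi(s, \tau) = e^{-\tau} \sin(\tau + s)$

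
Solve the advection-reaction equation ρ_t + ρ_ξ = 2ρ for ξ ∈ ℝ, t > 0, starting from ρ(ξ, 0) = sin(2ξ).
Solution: Substitute ρ = exp(2t)u.
Then ρ_t = exp(2t)(u_t + 2u), ρ_ξ = exp(2t)u_ξ; substituting and dividing by exp(2t), the lower-order terms cancel: u_t + u_ξ = 0 (standard advection equation).
Data for u: u(ξ,0) = ρ(ξ,0) = sin(2ξ).
By characteristics (dξ/dt = 1), u(ξ,t) = f(ξ - t) with f = u(·, 0).
So u(ξ,t) = -sin(2t - 2ξ), and ρ(ξ,t) = exp(2t)u(ξ,t).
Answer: ρ(ξ, t) = -exp(2t)sin(2t - 2ξ)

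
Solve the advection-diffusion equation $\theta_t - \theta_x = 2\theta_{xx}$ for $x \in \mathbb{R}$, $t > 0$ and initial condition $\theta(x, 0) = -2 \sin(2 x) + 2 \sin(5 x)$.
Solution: Change to a moving frame: let $\eta = x + t$, $\sigma = t$ and write $\theta(x,t) = u(\eta,\sigma)$.
By the chain rule $\theta_t = u_{\sigma} + u_{\eta}$, $\theta_x = u_{\eta}$, $\theta_{xx} = u_{\eta\eta}$.
Then $\theta_t - \theta_x = u_{\sigma}$: the advection term cancels and the PDE becomes the heat equation $u_{\sigma} = 2u_{\eta\eta}$ on $\eta \in \mathbb{R}$.
Initial data: $u(\eta,0) = \theta(\eta,0) = -2 \sin(2 \eta) + 2 \sin(5 \eta)$.
On $\eta \in \mathbb{R}$ each mode satisfies $(\sin(n\eta))'' = -n^2 \sin(n\eta)$, so $e^{-2n^2\sigma} \sin(n\eta)$ solves the heat equation; by superposition $u(\eta,\sigma) = \sum c_n e^{-2n^2\sigma} \sin(n\eta)$.
Reading off the coefficients: $c_2=-2, c_5=2$, so $u(\eta,\sigma) = -2 e^{-8 \sigma} \sin(2 \eta) + 2 e^{-50 \sigma} \sin(5 \eta)$.
Substituting back $\eta = x + t$, $\sigma = t$: $\theta(x,t) = u(x + t, t)$.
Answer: $\theta(x, t) = -2 e^{-8 t} \sin(2 t + 2 x) + 2 e^{-50 t} \sin(5 t + 5 x)$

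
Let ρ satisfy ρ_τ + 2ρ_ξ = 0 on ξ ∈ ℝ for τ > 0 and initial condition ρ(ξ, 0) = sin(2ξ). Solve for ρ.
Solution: By method of characteristics (waves move right with speed 2):
Along characteristics ξ - 2τ = const, ρ is constant, so ρ(ξ,τ) = f(ξ - 2τ) with f = ρ(·, 0).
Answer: ρ(ξ, τ) = sin(2ξ - 4τ)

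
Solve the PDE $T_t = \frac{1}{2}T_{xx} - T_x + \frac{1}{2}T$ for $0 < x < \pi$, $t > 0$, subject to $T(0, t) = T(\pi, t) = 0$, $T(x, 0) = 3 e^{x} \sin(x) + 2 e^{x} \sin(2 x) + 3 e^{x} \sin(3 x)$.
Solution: Substitute $T = e^{x}u$.
Then $T_x = e^{x}(u_x + u)$, $T_{xx} = e^{x}(u_{xx} + 2u_x + u)$, $T_t = e^{x}u_t$; substituting and dividing by $e^{x}$, the lower-order terms cancel: $u_t = \frac{1}{2}u_{xx}$ (standard heat equation).
Data for $u$: $u(x,0) = e^{-x}T(x,0) = 3 \sin(x) + 2 \sin(2 x) + 3 \sin(3 x)$. The boundary conditions carry over: $u(0,t) = u(\pi,t) = 0$.
Separating variables: $u = \sum c_n e^{-n^2t/2} \sin(nx)$. From $u(x,0) = 3 \sin(x) + 2 \sin(2 x) + 3 \sin(3 x)$: $c_1=3, c_2=2, c_3=3$.
So $u(x,t) = 2 e^{-2 t} \sin(2 x) + 3 e^{-t/2} \sin(x) + 3 e^{-9 t/2} \sin(3 x)$, and $T(x,t) = e^{x}u(x,t)$.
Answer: $T(x, t) = 2 e^{-2 t} e^{x} \sin(2 x) + 3 e^{-t/2} e^{x} \sin(x) + 3 e^{-9 t/2} e^{x} \sin(3 x)$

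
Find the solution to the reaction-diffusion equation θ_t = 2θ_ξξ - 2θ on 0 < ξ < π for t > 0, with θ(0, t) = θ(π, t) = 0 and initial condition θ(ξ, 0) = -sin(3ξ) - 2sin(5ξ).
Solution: Substitute θ = exp(-2t)u, i.e. u = exp(2t)θ.
By the product rule, θ_t = exp(-2t)(u_t - 2u), θ_ξξ = exp(-2t)u_ξξ.
Substituting into the PDE and dividing by exp(-2t): u_t - 2u = 2u_ξξ - 2u.
The lower-order terms cancel, leaving the standard heat equation u_t = 2u_ξξ.
Initial data for u: u(ξ,0) = θ(ξ,0) = -sin(3ξ) - 2sin(5ξ). The boundary conditions carry over: u(0,t) = u(π,t) = 0.
Solve for u:
  Using separation of variables u = X(ξ)G(t):
  Eigenfunctions: sin(nξ), n = 1, 2, 3, ...
  General solution: u(ξ, t) = Σ c_n sin(nξ) exp(-2n² t)
  Matching u(ξ,0) = -sin(3ξ) - 2sin(5ξ) term by term: c_3=-1, c_5=-2.
Hence u(ξ,t) = -exp(-18t)sin(3ξ) - 2exp(-50t)sin(5ξ).
Transform back: θ(ξ,t) = exp(-2t)u(ξ,t).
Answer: θ(ξ, t) = -exp(-20t)sin(3ξ) - 2exp(-52t)sin(5ξ)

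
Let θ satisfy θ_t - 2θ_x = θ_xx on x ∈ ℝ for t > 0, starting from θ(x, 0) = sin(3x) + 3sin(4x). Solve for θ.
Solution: Moving frame: η = x + 2t, σ = t, θ = u(η,σ), so θ_t = u_σ + 2u_η and θ_xx = u_ηη.
Hence θ_t - 2θ_x = u_σ and the PDE becomes the heat equation u_σ = u_ηη on η ∈ ℝ.
Initial data: u(η,0) = θ(η,0) = sin(3η) + 3sin(4η). Each mode sin(nη) decays as exp(-n²σ) on ℝ, so u(η,σ) = Σ c_n exp(-n²σ) sin(nη) with c_3=1, c_4=3: u(η,σ) = exp(-9σ)sin(3η) + 3exp(-16σ)sin(4η).
Substituting back: θ(x,t) = u(x + 2t, t).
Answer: θ(x, t) = exp(-9t)sin(6t + 3x) + 3exp(-16t)sin(8t + 4x)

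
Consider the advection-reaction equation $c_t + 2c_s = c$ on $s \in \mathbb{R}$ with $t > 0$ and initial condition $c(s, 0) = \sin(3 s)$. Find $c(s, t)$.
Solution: Substitute $c = e^{t}u$, i.e. $u = e^{-t}c$.
By the product rule, $c_t = e^{t}(u_t + u)$, $c_s = e^{t}u_s$.
Substituting into the PDE and dividing by $e^{t}$: $u_t + u + 2u_s = u$.
The lower-order terms cancel, leaving the standard advection equation $u_t + 2u_s = 0$.
Initial data for $u$: $u(s,0) = c(s,0) = \sin(3 s)$.
Solve for $u$:
  By method of characteristics (waves move right with speed 2):
  Along characteristics $s - 2t =$ const, $u$ is constant, so $u(s,t) = f(s - 2t)$ with $f = u( \cdot , 0)$.
Hence $u(s,t) = \sin(3 s - 6 t)$.
Transform back: $c(s,t) = e^{t}u(s,t)$.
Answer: $c(s, t) = e^{t} \sin(3 s - 6 t)$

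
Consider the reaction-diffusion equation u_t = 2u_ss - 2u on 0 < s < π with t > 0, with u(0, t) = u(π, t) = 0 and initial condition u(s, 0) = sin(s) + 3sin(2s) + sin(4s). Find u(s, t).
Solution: Substitute u = exp(-2t)w, i.e. w = exp(2t)u.
By the product rule, u_t = exp(-2t)(w_t - 2w), u_ss = exp(-2t)w_ss.
Substituting into the PDE and dividing by exp(-2t): w_t - 2w = 2w_ss - 2w.
The lower-order terms cancel, leaving the standard heat equation w_t = 2w_ss.
Initial data for w: w(s,0) = u(s,0) = sin(s) + 3sin(2s) + sin(4s). The boundary conditions carry over: w(0,t) = w(π,t) = 0.
Solve for w:
  Using separation of variables w = X(s)T(t):
  Eigenfunctions: sin(ns), n = 1, 2, 3, ...
  General solution: w(s, t) = Σ c_n sin(ns) exp(-2n² t)
  Matching w(s,0) = sin(s) + 3sin(2s) + sin(4s) term by term: c_1=1, c_2=3, c_4=1.
Hence w(s,t) = exp(-2t)sin(s) + 3exp(-8t)sin(2s) + exp(-32t)sin(4s).
Transform back: u(s,t) = exp(-2t)w(s,t).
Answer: u(s, t) = exp(-4t)sin(s) + 3exp(-10t)sin(2s) + exp(-34t)sin(4s)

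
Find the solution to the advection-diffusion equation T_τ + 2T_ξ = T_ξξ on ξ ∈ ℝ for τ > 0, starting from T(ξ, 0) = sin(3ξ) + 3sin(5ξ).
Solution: Moving frame: η = ξ - 2τ, σ = τ, T = u(η,σ), so T_τ = u_σ - 2u_η and T_ξξ = u_ηη.
Hence T_τ + 2T_ξ = u_σ and the PDE becomes the heat equation u_σ = u_ηη on η ∈ ℝ.
Initial data: u(η,0) = T(η,0) = sin(3η) + 3sin(5η). Each mode sin(nη) decays as exp(-n²σ) on ℝ, so u(η,σ) = Σ c_n exp(-n²σ) sin(nη) with c_3=1, c_5=3: u(η,σ) = exp(-9σ)sin(3η) + 3exp(-25σ)sin(5η).
Substituting back: T(ξ,τ) = u(ξ - 2τ, τ).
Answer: T(ξ, τ) = exp(-9τ)sin(3ξ - 6τ) + 3exp(-25τ)sin(5ξ - 10τ)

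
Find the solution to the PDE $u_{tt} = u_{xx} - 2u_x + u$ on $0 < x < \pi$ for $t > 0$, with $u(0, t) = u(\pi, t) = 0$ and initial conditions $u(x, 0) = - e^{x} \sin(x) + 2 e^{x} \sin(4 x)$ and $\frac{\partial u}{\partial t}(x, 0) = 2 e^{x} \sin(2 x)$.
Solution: Substitute $u = e^{x}w$.
Then $u_x = e^{x}(w_x + w)$, $u_{xx} = e^{x}(w_{xx} + 2w_x + w)$, $u_{tt} = e^{x}w_{tt}$; substituting and dividing by $e^{x}$, the lower-order terms cancel: $w_{tt} = w_{xx}$ (standard wave equation).
Data for $w$: $w(x,0) = e^{-x}u(x,0) = - \sin(x) + 2 \sin(4 x)$; $w_t(x,0) = e^{-x}u_t(x,0) = 2 \sin(2 x)$. The boundary conditions carry over: $w(0,t) = w(\pi,t) = 0$.
Separating variables: $w = \sum [A_n \cos(\omega_n t) + B_n \sin(\omega_n t)] \sin(nx)$, $\omega_n = n$. From ICs ($B_n$ = velocity coefficient / $\omega_n$): $A_1=-1, A_4=2, B_2=1$.
So $w(x,t) = \sin(2 t) \sin(2 x) - \sin(x) \cos(t) + 2 \sin(4 x) \cos(4 t)$, and $u(x,t) = e^{x}w(x,t)$.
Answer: $u(x, t) = e^{x} \sin(2 t) \sin(2 x) -  e^{x} \sin(x) \cos(t) + 2 e^{x} \sin(4 x) \cos(4 t)$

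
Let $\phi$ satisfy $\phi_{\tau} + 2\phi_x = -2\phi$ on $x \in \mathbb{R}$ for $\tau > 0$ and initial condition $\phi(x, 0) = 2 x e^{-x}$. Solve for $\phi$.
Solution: Substitute $\phi = e^{-x}u$, i.e. $u = e^{x}\phi$.
By the product rule, $\phi_x = e^{-x}(u_x - u)$, $\phi_{\tau} = e^{-x}u_{\tau}$.
Substituting into the PDE and dividing by $e^{-x}$: $u_{\tau} + 2(u_x - u) = -2u$.
The lower-order terms cancel, leaving the standard advection equation $u_{\tau} + 2u_x = 0$.
Initial data for $u$: $u(x,0) = e^{x}\phi(x,0) = 2 x$.
Solve for $u$:
  By method of characteristics (waves move right with speed 2):
  Along characteristics $x - 2\tau =$ const, $u$ is constant, so $u(x,\tau) = f(x - 2\tau)$ with $f = u( \cdot , 0)$.
Hence $u(x,\tau) = 2 x - 4 \tau$.
Transform back: $\phi(x,\tau) = e^{-x}u(x,\tau)$.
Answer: $\phi(x, \tau) = -4 \tau e^{-x} + 2 x e^{-x}$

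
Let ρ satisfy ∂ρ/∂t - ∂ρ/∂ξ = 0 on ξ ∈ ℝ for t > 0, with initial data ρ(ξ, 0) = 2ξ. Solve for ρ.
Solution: By method of characteristics (waves move left with speed 1):
Along characteristics ξ + t = const, ρ is constant, so ρ(ξ,t) = f(ξ + t) with f = ρ(·, 0).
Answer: ρ(ξ, t) = 2t + 2ξ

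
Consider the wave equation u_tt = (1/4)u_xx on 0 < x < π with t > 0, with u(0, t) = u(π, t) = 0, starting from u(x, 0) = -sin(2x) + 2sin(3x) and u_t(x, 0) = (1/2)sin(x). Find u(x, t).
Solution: Separating variables: u = Σ [A_n cos(ω_n t) + B_n sin(ω_n t)] sin(nx), ω_n = n/2. From ICs (B_n = velocity coefficient / ω_n): A_2=-1, A_3=2, B_1=1.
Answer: u(x, t) = sin(t/2)sin(x) - sin(2x)cos(t) + 2sin(3x)cos(3t/2)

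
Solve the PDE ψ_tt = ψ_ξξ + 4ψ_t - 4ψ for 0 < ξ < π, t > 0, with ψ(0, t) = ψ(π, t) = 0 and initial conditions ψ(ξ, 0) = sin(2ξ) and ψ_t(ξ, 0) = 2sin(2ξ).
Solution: Substitute ψ = exp(2t)u.
Then ψ_t = exp(2t)(u_t + 2u), ψ_tt = exp(2t)(u_tt + 4u_t + 4u), ψ_ξξ = exp(2t)u_ξξ; substituting and dividing by exp(2t), the lower-order terms cancel: u_tt = u_ξξ (standard wave equation).
Data for u: u(ξ,0) = ψ(ξ,0) = sin(2ξ); u_t(ξ,0) = ψ_t(ξ,0) - 2ψ(ξ,0) = 0. The boundary conditions carry over: u(0,t) = u(π,t) = 0.
Separating variables: u = Σ [A_n cos(ω_n t) + B_n sin(ω_n t)] sin(nξ), ω_n = n. From ICs: A_2=1.
So u(ξ,t) = sin(2ξ)cos(2t), and ψ(ξ,t) = exp(2t)u(ξ,t).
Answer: ψ(ξ, t) = exp(2t)sin(2ξ)cos(2t)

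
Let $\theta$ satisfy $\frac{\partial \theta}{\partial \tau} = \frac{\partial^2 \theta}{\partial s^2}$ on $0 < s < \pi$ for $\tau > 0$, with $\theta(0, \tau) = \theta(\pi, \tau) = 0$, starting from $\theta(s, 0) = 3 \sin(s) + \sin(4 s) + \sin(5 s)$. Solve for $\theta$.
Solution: Separating variables: $\theta = \sum c_n e^{-n^2\tau} \sin(ns)$. From $\theta(s,0) = 3 \sin(s) + \sin(4 s) + \sin(5 s)$: $c_1=3, c_4=1, c_5=1$.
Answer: $\theta(s, \tau) = 3 e^{-\tau} \sin(s) + e^{-16 \tau} \sin(4 s) + e^{-25 \tau} \sin(5 s)$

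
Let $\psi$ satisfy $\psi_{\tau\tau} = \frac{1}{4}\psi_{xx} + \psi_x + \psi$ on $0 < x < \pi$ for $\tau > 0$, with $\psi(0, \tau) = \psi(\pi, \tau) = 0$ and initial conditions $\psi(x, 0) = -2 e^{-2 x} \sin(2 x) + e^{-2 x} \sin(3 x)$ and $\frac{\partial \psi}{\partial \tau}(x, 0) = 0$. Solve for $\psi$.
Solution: Substitute $\psi = e^{-2x}u$.
Then $\psi_x = e^{-2x}(u_x - 2u)$, $\psi_{xx} = e^{-2x}(u_{xx} - 4u_x + 4u)$, $\psi_{\tau\tau} = e^{-2x}u_{\tau\tau}$; substituting and dividing by $e^{-2x}$, the lower-order terms cancel: $u_{\tau\tau} = \frac{1}{4}u_{xx}$ (standard wave equation).
Data for $u$: $u(x,0) = e^{2x}\psi(x,0) = -2 \sin(2 x) + \sin(3 x)$; $u_{\tau}(x,0) = e^{2x}\psi_{\tau}(x,0) = 0$. The boundary conditions carry over: $u(0,\tau) = u(\pi,\tau) = 0$.
Separating variables: $u = \sum [A_n \cos(\omega_n \tau) + B_n \sin(\omega_n \tau)] \sin(nx)$, $\omega_n = n/2$. From ICs: $A_2=-2, A_3=1$.
So $u(x,\tau) = -2 \sin(2 x) \cos(\tau) + \sin(3 x) \cos(3 \tau/2)$, and $\psi(x,\tau) = e^{-2x}u(x,\tau)$.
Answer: $\psi(x, \tau) = -2 e^{-2 x} \sin(2 x) \cos(\tau) + e^{-2 x} \sin(3 x) \cos(3 \tau/2)$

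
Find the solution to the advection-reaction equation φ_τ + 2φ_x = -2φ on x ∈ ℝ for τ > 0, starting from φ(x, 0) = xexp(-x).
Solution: Substitute φ = exp(-x)u, i.e. u = exp(x)φ.
By the product rule, φ_x = exp(-x)(u_x - u), φ_τ = exp(-x)u_τ.
Substituting into the PDE and dividing by exp(-x): u_τ + 2(u_x - u) = -2u.
The lower-order terms cancel, leaving the standard advection equation u_τ + 2u_x = 0.
Initial data for u: u(x,0) = exp(x)φ(x,0) = x.
Solve for u:
  By method of characteristics (waves move right with speed 2):
  Along characteristics x - 2τ = const, u is constant, so u(x,τ) = f(x - 2τ) with f = u(·, 0).
Hence u(x,τ) = x - 2τ.
Transform back: φ(x,τ) = exp(-x)u(x,τ).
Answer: φ(x, τ) = xexp(-x) - 2τexp(-x)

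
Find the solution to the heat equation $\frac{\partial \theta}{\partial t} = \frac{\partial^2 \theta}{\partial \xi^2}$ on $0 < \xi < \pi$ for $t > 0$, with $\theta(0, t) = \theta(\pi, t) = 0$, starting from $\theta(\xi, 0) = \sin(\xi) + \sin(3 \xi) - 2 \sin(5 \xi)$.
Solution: Separating variables: $\theta = \sum c_n e^{-n^2t} \sin(n\xi)$. From $\theta(\xi,0) = \sin(\xi) + \sin(3 \xi) - 2 \sin(5 \xi)$: $c_1=1, c_3=1, c_5=-2$.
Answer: $\theta(\xi, t) = e^{-t} \sin(\xi) + e^{-9 t} \sin(3 \xi) - 2 e^{-25 t} \sin(5 \xi)$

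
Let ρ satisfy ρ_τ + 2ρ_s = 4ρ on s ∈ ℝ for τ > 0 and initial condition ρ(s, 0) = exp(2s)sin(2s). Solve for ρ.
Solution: Substitute ρ = exp(2s)u, i.e. u = exp(-2s)ρ.
By the product rule, ρ_s = exp(2s)(u_s + 2u), ρ_τ = exp(2s)u_τ.
Substituting into the PDE and dividing by exp(2s): u_τ + 2(u_s + 2u) = 4u.
The lower-order terms cancel, leaving the standard advection equation u_τ + 2u_s = 0.
Initial data for u: u(s,0) = exp(-2s)ρ(s,0) = sin(2s).
Solve for u:
  By method of characteristics (waves move right with speed 2):
  Along characteristics s - 2τ = const, u is constant, so u(s,τ) = f(s - 2τ) with f = u(·, 0).
Hence u(s,τ) = sin(2s - 4τ).
Transform back: ρ(s,τ) = exp(2s)u(s,τ).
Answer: ρ(s, τ) = exp(2s)sin(2s - 4τ)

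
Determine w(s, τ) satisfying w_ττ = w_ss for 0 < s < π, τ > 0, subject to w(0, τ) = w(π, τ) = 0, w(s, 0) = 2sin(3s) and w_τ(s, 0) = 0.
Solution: Using separation of variables w = X(s)T(τ):
Eigenfunctions: sin(ns), n = 1, 2, 3, ...
General solution: w(s, τ) = Σ [A_n cos(n τ) + B_n sin(n τ)] sin(ns)
From w(s,0) = 2sin(3s): A_3=2. From w_τ(s,0) = 0: all B_n = 0.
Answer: w(s, τ) = 2sin(3s)cos(3τ)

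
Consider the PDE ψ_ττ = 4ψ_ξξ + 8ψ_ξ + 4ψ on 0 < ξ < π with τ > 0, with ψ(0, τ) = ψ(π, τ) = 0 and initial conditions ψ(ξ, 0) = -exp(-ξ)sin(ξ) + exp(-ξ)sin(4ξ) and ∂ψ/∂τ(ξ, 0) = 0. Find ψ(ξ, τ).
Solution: Substitute ψ = exp(-ξ)u.
Then ψ_ξ = exp(-ξ)(u_ξ - u), ψ_ξξ = exp(-ξ)(u_ξξ - 2u_ξ + u), ψ_ττ = exp(-ξ)u_ττ; substituting and dividing by exp(-ξ), the lower-order terms cancel: u_ττ = 4u_ξξ (standard wave equation).
Data for u: u(ξ,0) = exp(ξ)ψ(ξ,0) = -sin(ξ) + sin(4ξ); u_τ(ξ,0) = exp(ξ)ψ_τ(ξ,0) = 0. The boundary conditions carry over: u(0,τ) = u(π,τ) = 0.
Separating variables: u = Σ [A_n cos(ω_n τ) + B_n sin(ω_n τ)] sin(nξ), ω_n = 2n. From ICs: A_1=-1, A_4=1.
So u(ξ,τ) = -sin(ξ)cos(2τ) + sin(4ξ)cos(8τ), and ψ(ξ,τ) = exp(-ξ)u(ξ,τ).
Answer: ψ(ξ, τ) = -exp(-ξ)sin(ξ)cos(2τ) + exp(-ξ)sin(4ξ)cos(8τ)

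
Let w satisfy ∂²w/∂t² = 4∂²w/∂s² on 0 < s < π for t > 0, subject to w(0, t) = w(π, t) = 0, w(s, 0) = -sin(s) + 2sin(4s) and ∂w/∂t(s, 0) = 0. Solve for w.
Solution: Separating variables: w = Σ [A_n cos(ω_n t) + B_n sin(ω_n t)] sin(ns), ω_n = 2n. From ICs: A_1=-1, A_4=2.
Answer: w(s, t) = -sin(s)cos(2t) + 2sin(4s)cos(8t)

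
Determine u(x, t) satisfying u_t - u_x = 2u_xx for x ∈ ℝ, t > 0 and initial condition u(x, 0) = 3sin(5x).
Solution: Change to a moving frame: let η = x + t, σ = t and write u(x,t) = w(η,σ).
By the chain rule u_t = w_σ + w_η, u_x = w_η, u_xx = w_ηη.
Then u_t - u_x = w_σ: the advection term cancels and the PDE becomes the heat equation w_σ = 2w_ηη on η ∈ ℝ.
Initial data: w(η,0) = u(η,0) = 3sin(5η).
On η ∈ ℝ each mode satisfies (sin(nη))″ = -n² sin(nη), so exp(-2n²σ) sin(nη) solves the heat equation; by superposition w(η,σ) = Σ c_n exp(-2n²σ) sin(nη).
Reading off the coefficients: c_5=3, so w(η,σ) = 3exp(-50σ)sin(5η).
Substituting back η = x + t, σ = t: u(x,t) = w(x + t, t).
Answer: u(x, t) = 3exp(-50t)sin(5t + 5x)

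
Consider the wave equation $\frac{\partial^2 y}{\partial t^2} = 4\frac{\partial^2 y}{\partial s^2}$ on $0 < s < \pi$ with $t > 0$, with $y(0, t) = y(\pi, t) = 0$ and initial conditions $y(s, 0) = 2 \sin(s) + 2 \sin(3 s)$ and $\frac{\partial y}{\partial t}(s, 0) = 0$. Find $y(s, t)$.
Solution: Using separation of variables $y = X(s)T(t)$:
Eigenfunctions: $\sin(ns)$, $n = 1, 2, 3, \ldots$
General solution: $y(s, t) = \sum [A_n \cos(2n t) + B_n \sin(2n t)] \sin(ns)$
From $y(s,0) = 2 \sin(s) + 2 \sin(3 s)$: $A_1=2, A_3=2$. From $y_t(s,0) = 0$: all $B_n = 0$.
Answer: $y(s, t) = 2 \sin(s) \cos(2 t) + 2 \sin(3 s) \cos(6 t)$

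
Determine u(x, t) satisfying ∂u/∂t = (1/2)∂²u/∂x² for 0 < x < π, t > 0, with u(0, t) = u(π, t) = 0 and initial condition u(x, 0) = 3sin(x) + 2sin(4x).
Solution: Separating variables: u = Σ c_n exp(-n²t/2) sin(nx). From u(x,0) = 3sin(x) + 2sin(4x): c_1=3, c_4=2.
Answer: u(x, t) = 2exp(-8t)sin(4x) + 3exp(-t/2)sin(x)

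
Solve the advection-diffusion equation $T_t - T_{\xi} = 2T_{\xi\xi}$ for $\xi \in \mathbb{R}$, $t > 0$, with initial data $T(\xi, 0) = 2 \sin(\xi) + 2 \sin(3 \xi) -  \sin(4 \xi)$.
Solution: Change to a moving frame: let $\eta = \xi + t$, $\sigma = t$ and write $T(\xi,t) = u(\eta,\sigma)$.
By the chain rule $T_t = u_{\sigma} + u_{\eta}$, $T_{\xi} = u_{\eta}$, $T_{\xi\xi} = u_{\eta\eta}$.
Then $T_t - T_{\xi} = u_{\sigma}$: the advection term cancels and the PDE becomes the heat equation $u_{\sigma} = 2u_{\eta\eta}$ on $\eta \in \mathbb{R}$.
Initial data: $u(\eta,0) = T(\eta,0) = 2 \sin(\eta) + 2 \sin(3 \eta) - \sin(4 \eta)$.
On $\eta \in \mathbb{R}$ each mode satisfies $(\sin(n\eta))'' = -n^2 \sin(n\eta)$, so $e^{-2n^2\sigma} \sin(n\eta)$ solves the heat equation; by superposition $u(\eta,\sigma) = \sum c_n e^{-2n^2\sigma} \sin(n\eta)$.
Reading off the coefficients: $c_1=2, c_3=2, c_4=-1$, so $u(\eta,\sigma) = 2 e^{-2 \sigma} \sin(\eta) + 2 e^{-18 \sigma} \sin(3 \eta) - e^{-32 \sigma} \sin(4 \eta)$.
Substituting back $\eta = \xi + t$, $\sigma = t$: $T(\xi,t) = u(\xi + t, t)$.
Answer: $T(\xi, t) = 2 e^{-2 t} \sin(\xi + t) + 2 e^{-18 t} \sin(3 \xi + 3 t) -  e^{-32 t} \sin(4 \xi + 4 t)$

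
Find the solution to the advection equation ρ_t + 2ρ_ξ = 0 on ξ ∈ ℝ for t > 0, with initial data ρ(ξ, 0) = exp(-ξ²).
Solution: By characteristics (dξ/dt = 2), ρ(ξ,t) = f(ξ - 2t) with f = ρ(·, 0).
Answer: ρ(ξ, t) = exp(-(-2t + ξ)²)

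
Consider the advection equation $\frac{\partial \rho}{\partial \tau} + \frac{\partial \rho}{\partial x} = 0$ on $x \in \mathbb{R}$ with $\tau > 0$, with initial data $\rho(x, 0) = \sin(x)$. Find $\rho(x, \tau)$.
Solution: By characteristics ($dx/d\tau = 1$), $\rho(x,\tau) = f(x - \tau)$ with $f = \rho( \cdot , 0)$.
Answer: $\rho(x, \tau) = - \sin(\tau - x)$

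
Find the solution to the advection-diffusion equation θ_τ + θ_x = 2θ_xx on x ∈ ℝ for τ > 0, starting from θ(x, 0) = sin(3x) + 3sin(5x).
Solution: Change to a moving frame: let η = x - τ, σ = τ and write θ(x,τ) = u(η,σ).
By the chain rule θ_τ = u_σ - u_η, θ_x = u_η, θ_xx = u_ηη.
Then θ_τ + θ_x = u_σ: the advection term cancels and the PDE becomes the heat equation u_σ = 2u_ηη on η ∈ ℝ.
Initial data: u(η,0) = θ(η,0) = sin(3η) + 3sin(5η).
On η ∈ ℝ each mode satisfies (sin(nη))″ = -n² sin(nη), so exp(-2n²σ) sin(nη) solves the heat equation; by superposition u(η,σ) = Σ c_n exp(-2n²σ) sin(nη).
Reading off the coefficients: c_3=1, c_5=3, so u(η,σ) = exp(-18σ)sin(3η) + 3exp(-50σ)sin(5η).
Substituting back η = x - τ, σ = τ: θ(x,τ) = u(x - τ, τ).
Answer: θ(x, τ) = exp(-18τ)sin(3x - 3τ) + 3exp(-50τ)sin(5x - 5τ)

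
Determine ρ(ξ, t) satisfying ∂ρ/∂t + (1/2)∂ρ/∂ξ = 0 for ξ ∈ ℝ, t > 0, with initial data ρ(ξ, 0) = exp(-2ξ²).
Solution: By characteristics (dξ/dt = 1/2), ρ(ξ,t) = f(ξ - (1/2)t) with f = ρ(·, 0).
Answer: ρ(ξ, t) = exp(-2(-t/2 + ξ)²)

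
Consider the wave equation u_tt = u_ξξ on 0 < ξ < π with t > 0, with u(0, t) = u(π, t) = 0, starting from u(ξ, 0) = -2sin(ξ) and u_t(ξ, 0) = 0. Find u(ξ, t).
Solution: Separating variables: u = Σ [A_n cos(ω_n t) + B_n sin(ω_n t)] sin(nξ), ω_n = n. From ICs: A_1=-2.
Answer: u(ξ, t) = -2sin(ξ)cos(t)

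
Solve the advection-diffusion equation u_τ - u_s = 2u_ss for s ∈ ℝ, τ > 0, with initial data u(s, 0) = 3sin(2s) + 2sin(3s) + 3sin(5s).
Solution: Change to a moving frame: let η = s + τ, σ = τ and write u(s,τ) = w(η,σ).
By the chain rule u_τ = w_σ + w_η, u_s = w_η, u_ss = w_ηη.
Then u_τ - u_s = w_σ: the advection term cancels and the PDE becomes the heat equation w_σ = 2w_ηη on η ∈ ℝ.
Initial data: w(η,0) = u(η,0) = 3sin(2η) + 2sin(3η) + 3sin(5η).
On η ∈ ℝ each mode satisfies (sin(nη))″ = -n² sin(nη), so exp(-2n²σ) sin(nη) solves the heat equation; by superposition w(η,σ) = Σ c_n exp(-2n²σ) sin(nη).
Reading off the coefficients: c_2=3, c_3=2, c_5=3, so w(η,σ) = 3exp(-8σ)sin(2η) + 2exp(-18σ)sin(3η) + 3exp(-50σ)sin(5η).
Substituting back η = s + τ, σ = τ: u(s,τ) = w(s + τ, τ).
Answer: u(s, τ) = 3exp(-8τ)sin(2s + 2τ) + 2exp(-18τ)sin(3s + 3τ) + 3exp(-50τ)sin(5s + 5τ)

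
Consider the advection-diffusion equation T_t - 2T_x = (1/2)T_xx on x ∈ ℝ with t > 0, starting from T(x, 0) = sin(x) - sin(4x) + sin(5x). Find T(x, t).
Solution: Change to a moving frame: let η = x + 2t, σ = t and write T(x,t) = u(η,σ).
By the chain rule T_t = u_σ + 2u_η, T_x = u_η, T_xx = u_ηη.
Then T_t - 2T_x = u_σ: the advection term cancels and the PDE becomes the heat equation u_σ = (1/2)u_ηη on η ∈ ℝ.
Initial data: u(η,0) = T(η,0) = sin(η) - sin(4η) + sin(5η).
On η ∈ ℝ each mode satisfies (sin(nη))″ = -n² sin(nη), so exp(-n²σ/2) sin(nη) solves the heat equation; by superposition u(η,σ) = Σ c_n exp(-n²σ/2) sin(nη).
Reading off the coefficients: c_1=1, c_4=-1, c_5=1, so u(η,σ) = -exp(-8σ)sin(4η) + exp(-σ/2)sin(η) + exp(-25σ/2)sin(5η).
Substituting back η = x + 2t, σ = t: T(x,t) = u(x + 2t, t).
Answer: T(x, t) = -exp(-8t)sin(8t + 4x) + exp(-t/2)sin(2t + x) + exp(-25t/2)sin(10t + 5x)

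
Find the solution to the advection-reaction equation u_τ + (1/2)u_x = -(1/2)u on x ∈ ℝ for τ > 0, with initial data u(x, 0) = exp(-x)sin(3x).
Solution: Substitute u = exp(-x)w, i.e. w = exp(x)u.
By the product rule, u_x = exp(-x)(w_x - w), u_τ = exp(-x)w_τ.
Substituting into the PDE and dividing by exp(-x): w_τ + (1/2)(w_x - w) = -(1/2)w.
The lower-order terms cancel, leaving the standard advection equation w_τ + (1/2)w_x = 0.
Initial data for w: w(x,0) = exp(x)u(x,0) = sin(3x).
Solve for w:
  By method of characteristics (waves move right with speed 1/2):
  Along characteristics x - (1/2)τ = const, w is constant, so w(x,τ) = f(x - (1/2)τ) with f = w(·, 0).
Hence w(x,τ) = sin(3x - 3τ/2).
Transform back: u(x,τ) = exp(-x)w(x,τ).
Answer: u(x, τ) = exp(-x)sin(3x - 3τ/2)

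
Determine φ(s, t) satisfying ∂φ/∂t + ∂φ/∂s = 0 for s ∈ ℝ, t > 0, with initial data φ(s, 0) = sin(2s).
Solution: By method of characteristics (waves move right with speed 1):
Along characteristics s - t = const, φ is constant, so φ(s,t) = f(s - t) with f = φ(·, 0).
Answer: φ(s, t) = sin(2s - 2t)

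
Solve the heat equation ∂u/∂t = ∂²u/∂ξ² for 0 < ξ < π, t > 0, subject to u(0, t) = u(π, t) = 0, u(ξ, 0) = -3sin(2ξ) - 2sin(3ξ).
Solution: Separating variables: u = Σ c_n exp(-n²t) sin(nξ). From u(ξ,0) = -3sin(2ξ) - 2sin(3ξ): c_2=-3, c_3=-2.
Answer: u(ξ, t) = -3exp(-4t)sin(2ξ) - 2exp(-9t)sin(3ξ)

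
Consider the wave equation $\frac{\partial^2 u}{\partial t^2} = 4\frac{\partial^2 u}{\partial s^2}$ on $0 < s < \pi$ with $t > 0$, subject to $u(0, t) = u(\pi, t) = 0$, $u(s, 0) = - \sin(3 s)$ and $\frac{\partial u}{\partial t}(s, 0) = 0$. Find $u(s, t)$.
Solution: Separating variables: $u = \sum [A_n \cos(\omega_n t) + B_n \sin(\omega_n t)] \sin(ns)$, $\omega_n = 2n$. From ICs: $A_3=-1$.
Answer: $u(s, t) = - \sin(3 s) \cos(6 t)$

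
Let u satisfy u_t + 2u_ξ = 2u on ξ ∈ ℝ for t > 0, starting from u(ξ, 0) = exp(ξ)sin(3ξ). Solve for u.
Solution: Substitute u = exp(ξ)w.
Then u_ξ = exp(ξ)(w_ξ + w), u_t = exp(ξ)w_t; substituting and dividing by exp(ξ), the lower-order terms cancel: w_t + 2w_ξ = 0 (standard advection equation).
Data for w: w(ξ,0) = exp(-ξ)u(ξ,0) = sin(3ξ).
By characteristics (dξ/dt = 2), w(ξ,t) = f(ξ - 2t) with f = w(·, 0).
So w(ξ,t) = -sin(6t - 3ξ), and u(ξ,t) = exp(ξ)w(ξ,t).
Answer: u(ξ, t) = -exp(ξ)sin(6t - 3ξ)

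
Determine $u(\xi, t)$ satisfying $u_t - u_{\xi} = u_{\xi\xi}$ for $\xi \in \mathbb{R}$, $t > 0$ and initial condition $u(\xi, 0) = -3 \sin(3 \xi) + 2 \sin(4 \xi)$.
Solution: Moving frame: $\eta = \xi + t$, $\sigma = t$, $u = w(\eta,\sigma)$, so $u_t = w_{\sigma} + w_{\eta}$ and $u_{\xi\xi} = w_{\eta\eta}$.
Hence $u_t - u_{\xi} = w_{\sigma}$ and the PDE becomes the heat equation $w_{\sigma} = w_{\eta\eta}$ on $\eta \in \mathbb{R}$.
Initial data: $w(\eta,0) = u(\eta,0) = -3 \sin(3 \eta) + 2 \sin(4 \eta)$. Each mode $\sin(n\eta)$ decays as $e^{-n^2\sigma}$ on $\mathbb{R}$, so $w(\eta,\sigma) = \sum c_n e^{-n^2\sigma} \sin(n\eta)$ with $c_3=-3, c_4=2$: $w(\eta,\sigma) = -3 e^{-9 \sigma} \sin(3 \eta) + 2 e^{-16 \sigma} \sin(4 \eta)$.
Substituting back: $u(\xi,t) = w(\xi + t, t)$.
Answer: $u(\xi, t) = -3 e^{-9 t} \sin(3 \xi + 3 t) + 2 e^{-16 t} \sin(4 \xi + 4 t)$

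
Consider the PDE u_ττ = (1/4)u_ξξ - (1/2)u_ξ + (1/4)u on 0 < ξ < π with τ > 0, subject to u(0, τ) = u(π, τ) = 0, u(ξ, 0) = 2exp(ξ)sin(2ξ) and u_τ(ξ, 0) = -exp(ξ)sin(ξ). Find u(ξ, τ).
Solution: Substitute u = exp(ξ)w, i.e. w = exp(-ξ)u.
By the product rule, u_ξ = exp(ξ)(w_ξ + w), u_ξξ = exp(ξ)(w_ξξ + 2w_ξ + w), u_ττ = exp(ξ)w_ττ.
Substituting into the PDE and dividing by exp(ξ): w_ττ = (1/4)(w_ξξ + 2w_ξ + w) - (1/2)(w_ξ + w) + (1/4)w.
The lower-order terms cancel, leaving the standard wave equation w_ττ = (1/4)w_ξξ.
Initial data for w: w(ξ,0) = exp(-ξ)u(ξ,0) = 2sin(2ξ); w_τ(ξ,0) = exp(-ξ)u_τ(ξ,0) = -sin(ξ). The boundary conditions carry over: w(0,τ) = w(π,τ) = 0.
Solve for w:
  Using separation of variables w = X(ξ)T(τ):
  Eigenfunctions: sin(nξ), n = 1, 2, 3, ...
  General solution: w(ξ, τ) = Σ [A_n cos(n τ/2) + B_n sin(n τ/2)] sin(nξ)
  From w(ξ,0) = 2sin(2ξ): A_2=2. From w_τ(ξ,0) = -sin(ξ), using w_τ(ξ,0) = Σ ω_n B_n sin(nξ) with ω_n = n/2: B_1 = (-1)/(1/2) = -2.
Hence w(ξ,τ) = -2sin(ξ)sin(τ/2) + 2sin(2ξ)cos(τ).
Transform back: u(ξ,τ) = exp(ξ)w(ξ,τ).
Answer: u(ξ, τ) = -2exp(ξ)sin(ξ)sin(τ/2) + 2exp(ξ)sin(2ξ)cos(τ)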